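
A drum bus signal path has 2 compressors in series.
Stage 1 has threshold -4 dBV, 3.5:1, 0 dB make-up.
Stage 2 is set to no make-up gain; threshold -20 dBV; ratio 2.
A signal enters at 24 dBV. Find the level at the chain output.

-8 dBV

Stage 1: 24 dBV is 28 dB over -4 dBV; at 3.5:1 that becomes 8 dB over, giving 4 dBV.
Stage 2: 4 dBV is 24 dB over -20 dBV; at 2:1 that becomes 12 dB over, giving -8 dBV.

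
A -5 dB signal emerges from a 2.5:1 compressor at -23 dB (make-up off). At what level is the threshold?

-35 dB

Gain reduction = -5 − (-23) = 18 dB; output overshoot = GR / (R − 1) = 18 / 1.5 = 12 dB.
Threshold = output − output overshoot = -23 − 12 = -35 dB.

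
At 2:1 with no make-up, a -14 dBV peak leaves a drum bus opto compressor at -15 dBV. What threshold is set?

Input is 2 dB above T (since output overshoot × R = input overshoot: (-15 − T)·2 = -14 − T gives T = -16 dBV).
Check: -16 + (-14 − (-16))/2 = -16 + 1 = -15 dBV. ✓

-16 dBV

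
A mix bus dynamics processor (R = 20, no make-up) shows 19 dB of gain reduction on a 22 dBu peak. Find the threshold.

Let T be the threshold. Output overshoot = (input overshoot)/R, so 3 − T = (22 − T)/20.
20·(3 − T) = 22 − T → 19·T = 60 − 22 = 38.
T = 38/19 = 2 dBu.

2 dBu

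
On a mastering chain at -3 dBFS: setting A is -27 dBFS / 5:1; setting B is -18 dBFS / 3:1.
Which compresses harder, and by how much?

A, by 9.2 dB

A: 24 dB over, compressed to 4.8 dB over, so 19.2 dB of GR.
B: 15 dB over, compressed to 5 dB over, so 10 dB of GR.
A applies 9.2 dB more gain reduction.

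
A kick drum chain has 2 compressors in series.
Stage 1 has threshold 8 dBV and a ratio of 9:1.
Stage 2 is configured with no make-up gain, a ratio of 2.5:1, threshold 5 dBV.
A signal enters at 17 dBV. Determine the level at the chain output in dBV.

6.6 dBV

Stage 1: 17 dBV is 9 dB over 8 dBV; at 9:1 that becomes 1 dB over, giving 9 dBV.
Stage 2: 4 dB above 5 dBV, reduced 2.5:1 to 1.6 dB above → 6.6 dBV.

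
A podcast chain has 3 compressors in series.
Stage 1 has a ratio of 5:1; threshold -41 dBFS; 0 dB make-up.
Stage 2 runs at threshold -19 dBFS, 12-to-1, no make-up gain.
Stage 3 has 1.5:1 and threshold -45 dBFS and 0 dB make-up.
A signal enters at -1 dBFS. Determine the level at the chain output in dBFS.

-37 dBFS

Stage 1: overshoot 40 dB → 40/5 = 8 dB → -33 dBFS.
Stage 2: below threshold (-33 ≤ -19); passes unchanged; output -33 dBFS.
Stage 3: -33 dBFS is 12 dB over -45 dBFS; at 1.5:1 that becomes 8 dB over, giving -37 dBFS.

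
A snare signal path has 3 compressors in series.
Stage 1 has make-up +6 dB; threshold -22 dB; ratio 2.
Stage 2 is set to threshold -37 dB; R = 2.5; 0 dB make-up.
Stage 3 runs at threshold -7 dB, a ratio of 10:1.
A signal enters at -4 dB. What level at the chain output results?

-25 dB

Stage 1: -4 dB is 18 dB over -22 dB; at 2:1 that becomes 9 dB over, giving -13 dB; +6 dB make-up → -7 dB.
Stage 2: 30 dB above -37 dB, reduced 2.5:1 to 12 dB above → -25 dB.
Stage 3: -25 dB ≤ -7 dB, so stage 3 doesn't engage; output -25 dB.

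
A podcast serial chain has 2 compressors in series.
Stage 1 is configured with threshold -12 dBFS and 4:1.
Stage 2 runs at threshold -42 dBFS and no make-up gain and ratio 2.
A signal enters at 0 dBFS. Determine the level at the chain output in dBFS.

-25.5 dBFS

Stage 1: 0 dBFS is 12 dB over -12 dBFS; at 4:1 that becomes 3 dB over, giving -9 dBFS.
Stage 2: -9 dBFS is 33 dB over -42 dBFS; at 2:1 that becomes 16.5 dB over, giving -25.5 dBFS.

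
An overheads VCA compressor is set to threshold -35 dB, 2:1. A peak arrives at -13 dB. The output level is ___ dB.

Overshoot: -13 − (-35) = 22 dB.
2:1 compression reduces that to 22/2 = 11 dB over.
So the level is -35 + 11 = -24 dB.

-24 dB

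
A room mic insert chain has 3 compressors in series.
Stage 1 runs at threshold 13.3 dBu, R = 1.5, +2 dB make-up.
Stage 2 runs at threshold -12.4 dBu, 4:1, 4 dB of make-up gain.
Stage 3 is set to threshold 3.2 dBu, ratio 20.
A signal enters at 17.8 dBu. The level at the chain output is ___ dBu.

Stage 1: overshoot 4.5 dB → 4.5/1.5 = 3 dB → 16.3 dBu; +2 dB make-up → 18.3 dBu.
Stage 2: 18.3 dBu is 30.7 dB over -12.4 dBu; at 4:1 that becomes 7.675 dB over, giving -4.725 dBu; +4 dB make-up → -0.725 dBu.
Stage 3: -0.725 dBu is at or below the 3.2 dBu threshold — no compression; output -0.725 dBu.

-0.725 dBu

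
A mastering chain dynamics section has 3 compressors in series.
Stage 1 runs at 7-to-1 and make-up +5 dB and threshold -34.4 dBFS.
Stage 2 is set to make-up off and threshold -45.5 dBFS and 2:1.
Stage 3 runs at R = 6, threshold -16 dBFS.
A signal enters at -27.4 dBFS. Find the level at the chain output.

Stage 1: -27.4 dBFS is 7 dB over -34.4 dBFS; at 7:1 that becomes 1 dB over, giving -33.4 dBFS; +5 dB make-up → -28.4 dBFS.
Stage 2: 17.1 dB above -45.5 dBFS, reduced 2:1 to 8.55 dB above → -36.95 dBFS.
Stage 3: -36.95 dBFS ≤ -16 dBFS, so stage 3 doesn't engage; output -36.95 dBFS.

-36.95 dBFS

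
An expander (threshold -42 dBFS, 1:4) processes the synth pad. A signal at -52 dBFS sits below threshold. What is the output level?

-82 dBFS

The input is 10 dB below the -42 dBFS threshold.
A 1:4 expander multiplies undershoot by 4: 10 × 4 = 40 dB below threshold.
Output = -42 − 40 = -82 dBFS.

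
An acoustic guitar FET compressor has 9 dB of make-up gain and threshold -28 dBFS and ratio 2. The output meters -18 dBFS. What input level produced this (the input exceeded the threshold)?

Remove make-up: -18 − 9 = -27 dBFS.
The compressed level sits -27 − (-28) = 1 dB over threshold.
Undo the ratio: input overshoot = 1 × 2 = 2 dB, giving input = -26 dBFS.

-26 dBFS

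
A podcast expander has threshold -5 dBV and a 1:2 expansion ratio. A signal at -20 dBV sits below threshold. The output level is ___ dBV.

Below threshold, a 1:2 expander applies gain = (2−1)×(T − x) of attenuation.
(2−1) × 15 = 15 dB, so output = -20 − 15 = -35 dBV.

-35 dBV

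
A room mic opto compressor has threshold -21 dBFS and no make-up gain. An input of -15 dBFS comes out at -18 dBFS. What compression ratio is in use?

Input overshoot = -15 − (-21) = 6 dB; output overshoot = -18 − (-21) = 3 dB.
Ratio = 6 / 3 = 2.

2:1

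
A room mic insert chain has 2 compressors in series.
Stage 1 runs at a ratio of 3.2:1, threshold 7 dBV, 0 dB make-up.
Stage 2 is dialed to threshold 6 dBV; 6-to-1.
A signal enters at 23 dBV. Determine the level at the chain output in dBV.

7 dBV

Stage 1: 23 dBV is 16 dB over 7 dBV; at 3.2:1 that becomes 5 dB over, giving 12 dBV.
Stage 2: overshoot 6 dB → 6/6 = 1 dB → 7 dBV.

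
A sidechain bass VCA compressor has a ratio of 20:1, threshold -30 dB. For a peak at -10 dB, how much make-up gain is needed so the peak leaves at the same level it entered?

19 dB

Without make-up, output = threshold + overshoot/20 = -30 + 1 = -29 dB.
Gap to target: 19 dB.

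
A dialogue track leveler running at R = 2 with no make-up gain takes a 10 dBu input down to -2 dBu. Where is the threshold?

Input is 24 dB above T (since output overshoot × R = input overshoot: (-2 − T)·2 = 10 − T gives T = -14 dBu).
Check: -14 + (10 − (-14))/2 = -14 + 12 = -2 dBu. ✓

-14 dBu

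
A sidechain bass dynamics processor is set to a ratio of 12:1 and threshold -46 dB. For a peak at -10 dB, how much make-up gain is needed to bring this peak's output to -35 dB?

8 dB

Without make-up, output = threshold + overshoot/12 = -46 + 3 = -43 dB.
Gap to target: 8 dB.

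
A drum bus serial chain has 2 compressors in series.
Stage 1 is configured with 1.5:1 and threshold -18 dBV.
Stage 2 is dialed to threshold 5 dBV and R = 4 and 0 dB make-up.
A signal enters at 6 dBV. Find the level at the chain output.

Stage 1: overshoot 24 dB → 24/1.5 = 16 dB → -2 dBV.
Stage 2: -2 dBV is at or below the 5 dBV threshold — no compression; output -2 dBV.

-2 dBV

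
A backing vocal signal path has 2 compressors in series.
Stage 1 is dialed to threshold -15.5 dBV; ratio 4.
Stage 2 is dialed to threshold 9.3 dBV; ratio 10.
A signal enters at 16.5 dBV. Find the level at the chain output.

-7.5 dBV

Stage 1: 32 dB above -15.5 dBV, reduced 4:1 to 8 dB above → -7.5 dBV.
Stage 2: -7.5 dBV ≤ 9.3 dBV, so stage 2 doesn't engage; output -7.5 dBV.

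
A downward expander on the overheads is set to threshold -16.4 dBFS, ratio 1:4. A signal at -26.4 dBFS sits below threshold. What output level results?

Below threshold, a 1:4 expander applies gain = (4−1)×(T − x) of attenuation.
(4−1) × 10 = 30 dB, so output = -26.4 − 30 = -56.4 dBFS.

-56.4 dBFS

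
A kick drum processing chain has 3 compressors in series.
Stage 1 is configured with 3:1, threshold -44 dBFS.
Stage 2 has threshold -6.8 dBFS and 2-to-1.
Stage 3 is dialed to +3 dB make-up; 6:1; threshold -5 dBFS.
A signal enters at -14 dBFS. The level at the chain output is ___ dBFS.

-31 dBFS

Stage 1: overshoot 30 dB → 30/3 = 10 dB → -34 dBFS.
Stage 2: -34 dBFS is at or below the -6.8 dBFS threshold — no compression; output -34 dBFS.
Stage 3: -34 dBFS is at or below the -5 dBFS threshold — no compression; make-up brings it to -31 dBFS.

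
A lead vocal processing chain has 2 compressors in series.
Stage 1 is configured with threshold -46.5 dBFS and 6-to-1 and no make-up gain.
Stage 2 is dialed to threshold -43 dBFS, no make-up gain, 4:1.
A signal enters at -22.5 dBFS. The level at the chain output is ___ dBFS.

-42.875 dBFS

Stage 1: overshoot 24 dB → 24/6 = 4 dB → -42.5 dBFS.
Stage 2: overshoot 0.5 dB → 0.5/4 = 0.125 dB → -42.875 dBFS.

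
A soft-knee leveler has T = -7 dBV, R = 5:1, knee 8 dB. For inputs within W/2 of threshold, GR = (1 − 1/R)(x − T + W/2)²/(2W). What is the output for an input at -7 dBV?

-7.8 dBV

x − T + W/2 = -7 − (-7) + 4 = 4.
GR = (1 − 1/5) × 4² / 16 = 0.8 × 16 / 16 = 0.8 dB.
Output = -7 − 0.8 = -7.8 dBV.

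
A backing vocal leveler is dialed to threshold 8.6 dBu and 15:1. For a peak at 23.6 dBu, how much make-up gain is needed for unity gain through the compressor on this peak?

14 dB

The peak compresses to 8.6 + 15/15 = 9.6 dBu.
To reach 23.6 dBu requires 23.6 − 9.6 = 14 dB of make-up.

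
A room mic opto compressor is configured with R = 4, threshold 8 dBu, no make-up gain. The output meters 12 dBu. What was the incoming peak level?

24 dBu

Post-compression overshoot = 12 − 8 = 4 dB.
Undo the ratio: input overshoot = 4 × 4 = 16 dB, giving input = 24 dBu.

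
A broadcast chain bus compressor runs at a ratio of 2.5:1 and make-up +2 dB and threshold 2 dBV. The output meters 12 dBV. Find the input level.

22 dBV

Before make-up, the level was 12 − 2 = 10 dBV.
The compressed level sits 10 − 2 = 8 dB over threshold.
Undo the ratio: input overshoot = 8 × 2.5 = 20 dB, giving input = 22 dBV.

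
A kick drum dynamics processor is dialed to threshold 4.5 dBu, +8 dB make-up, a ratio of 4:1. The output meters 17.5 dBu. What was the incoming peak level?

Remove make-up: 17.5 − 8 = 9.5 dBu.
That's 5 dB above the 4.5 dBu threshold.
Input overshoot = R × output overshoot = 20 dB → input = 4.5 + 20 = 24.5 dBu.

24.5 dBu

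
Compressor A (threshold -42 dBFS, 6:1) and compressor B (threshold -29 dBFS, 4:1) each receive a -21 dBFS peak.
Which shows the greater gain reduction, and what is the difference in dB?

A: GR = 21 − 21/6 = 17.5 dB.
B: GR = 8 − 8/4 = 6 dB.
Difference: 11.5 dB in favour of A.

A, by 11.5 dB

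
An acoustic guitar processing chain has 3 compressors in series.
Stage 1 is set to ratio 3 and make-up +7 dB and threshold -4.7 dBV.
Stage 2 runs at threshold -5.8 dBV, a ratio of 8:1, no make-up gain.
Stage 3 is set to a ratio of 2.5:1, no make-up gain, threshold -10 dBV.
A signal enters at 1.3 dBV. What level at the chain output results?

-7.815 dBV

Stage 1: overshoot 6 dB → 6/3 = 2 dB → -2.7 dBV; +7 dB make-up → 4.3 dBV.
Stage 2: 10.1 dB above -5.8 dBV, reduced 8:1 to 1.2625 dB above → -4.5375 dBV.
Stage 3: -4.5375 dBV is 5.4625 dB over -10 dBV; at 2.5:1 that becomes 2.185 dB over, giving -7.815 dBV.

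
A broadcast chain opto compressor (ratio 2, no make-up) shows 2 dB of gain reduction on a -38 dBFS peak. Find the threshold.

Gain reduction = -38 − (-40) = 2 dB; output overshoot = GR / (R − 1) = 2 / 1 = 2 dB.
Threshold = output − output overshoot = -40 − 2 = -42 dBFS.

-42 dBFS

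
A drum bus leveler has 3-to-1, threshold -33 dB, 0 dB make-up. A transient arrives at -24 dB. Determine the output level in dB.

Overshoot: -24 − (-33) = 9 dB.
The 9 dB excess becomes 3 dB after 3:1 reduction.
So the level is -33 + 3 = -30 dB.

-30 dB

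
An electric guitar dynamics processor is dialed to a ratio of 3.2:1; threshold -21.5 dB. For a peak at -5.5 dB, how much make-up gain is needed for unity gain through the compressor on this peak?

Without make-up, output = threshold + overshoot/3.2 = -21.5 + 5 = -16.5 dB.
Gap to target: 11 dB.

11 dB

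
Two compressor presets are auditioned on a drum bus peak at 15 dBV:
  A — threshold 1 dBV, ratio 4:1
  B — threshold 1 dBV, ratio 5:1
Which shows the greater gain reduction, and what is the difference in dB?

B, by 0.7 dB

A: GR = 14 − 14/4 = 10.5 dB.
B: GR = 14 − 14/5 = 11.2 dB.
Difference: 0.7 dB in favour of B.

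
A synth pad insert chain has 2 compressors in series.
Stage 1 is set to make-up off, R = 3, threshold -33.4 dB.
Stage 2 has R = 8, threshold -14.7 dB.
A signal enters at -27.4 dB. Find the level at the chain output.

-31.4 dB

Stage 1: -27.4 dB is 6 dB over -33.4 dB; at 3:1 that becomes 2 dB over, giving -31.4 dB.
Stage 2: -31.4 dB is at or below the -14.7 dB threshold — no compression; output -31.4 dB.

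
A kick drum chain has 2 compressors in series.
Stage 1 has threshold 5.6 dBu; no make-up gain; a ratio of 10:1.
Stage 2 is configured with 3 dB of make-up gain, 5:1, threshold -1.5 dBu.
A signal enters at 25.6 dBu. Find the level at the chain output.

3.32 dBu

Stage 1: 25.6 dBu is 20 dB over 5.6 dBu; at 10:1 that becomes 2 dB over, giving 7.6 dBu.
Stage 2: overshoot 9.1 dB → 9.1/5 = 1.82 dB → 0.32 dBu; +3 dB make-up → 3.32 dBu.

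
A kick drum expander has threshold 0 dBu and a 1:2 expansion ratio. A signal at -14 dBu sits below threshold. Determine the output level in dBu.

The input is 14 dB below the 0 dBu threshold.
A 1:2 expander multiplies undershoot by 2: 14 × 2 = 28 dB below threshold.
Output = 0 − 28 = -28 dBu.

-28 dBu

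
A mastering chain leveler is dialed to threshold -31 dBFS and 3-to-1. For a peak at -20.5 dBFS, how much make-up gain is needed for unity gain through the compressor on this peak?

7 dB

Without make-up, output = threshold + overshoot/3 = -31 + 3.5 = -27.5 dBFS.
Gap to target: 7 dB.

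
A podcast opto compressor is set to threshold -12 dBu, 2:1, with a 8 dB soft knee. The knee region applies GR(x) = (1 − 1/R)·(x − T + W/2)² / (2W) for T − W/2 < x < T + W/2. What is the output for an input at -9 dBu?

x − T + W/2 = -9 − (-12) + 4 = 7.
GR = (1 − 1/2) × 7² / 16 = 0.5 × 49 / 16 = 1.53125 dB.
Output = -9 − 1.53125 = -10.53125 dBu.

-10.53125 dBu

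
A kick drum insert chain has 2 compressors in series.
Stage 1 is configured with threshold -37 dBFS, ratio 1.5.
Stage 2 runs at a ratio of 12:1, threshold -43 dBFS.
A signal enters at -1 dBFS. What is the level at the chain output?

Stage 1: overshoot 36 dB → 36/1.5 = 24 dB → -13 dBFS.
Stage 2: 30 dB above -43 dBFS, reduced 12:1 to 2.5 dB above → -40.5 dBFS.

-40.5 dBFS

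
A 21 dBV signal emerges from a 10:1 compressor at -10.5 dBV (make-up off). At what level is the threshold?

Gain reduction = 21 − (-10.5) = 31.5 dB; output overshoot = GR / (R − 1) = 31.5 / 9 = 3.5 dB.
Threshold = output − output overshoot = -10.5 − 3.5 = -14 dBV.

-14 dBV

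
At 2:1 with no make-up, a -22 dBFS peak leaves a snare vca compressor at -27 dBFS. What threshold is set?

Input is 10 dB above T (since output overshoot × R = input overshoot: (-27 − T)·2 = -22 − T gives T = -32 dBFS).
Check: -32 + (-22 − (-32))/2 = -32 + 5 = -27 dBFS. ✓

-32 dBFS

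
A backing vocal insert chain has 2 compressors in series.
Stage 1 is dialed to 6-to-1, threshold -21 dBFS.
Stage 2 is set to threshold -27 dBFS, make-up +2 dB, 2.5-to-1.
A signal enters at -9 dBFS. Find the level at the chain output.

-21.8 dBFS

Stage 1: overshoot 12 dB → 12/6 = 2 dB → -19 dBFS.
Stage 2: 8 dB above -27 dBFS, reduced 2.5:1 to 3.2 dB above → -23.8 dBFS; +2 dB make-up → -21.8 dBFS.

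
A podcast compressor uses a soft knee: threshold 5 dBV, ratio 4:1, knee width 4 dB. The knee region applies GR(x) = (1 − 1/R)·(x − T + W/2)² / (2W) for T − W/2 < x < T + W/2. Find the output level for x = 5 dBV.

4.625 dBV

x − T + W/2 = 5 − 5 + 2 = 2.
GR = (1 − 1/4) × 2² / 8 = 0.75 × 4 / 8 = 0.375 dB.
Output = 5 − 0.375 = 4.625 dBV.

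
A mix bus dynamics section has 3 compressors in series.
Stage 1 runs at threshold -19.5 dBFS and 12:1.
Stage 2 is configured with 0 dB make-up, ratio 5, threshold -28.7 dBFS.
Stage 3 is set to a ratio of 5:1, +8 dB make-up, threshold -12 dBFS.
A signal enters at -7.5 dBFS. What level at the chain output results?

Stage 1: 12 dB above -19.5 dBFS, reduced 12:1 to 1 dB above → -18.5 dBFS.
Stage 2: 10.2 dB above -28.7 dBFS, reduced 5:1 to 2.04 dB above → -26.66 dBFS.
Stage 3: -26.66 dBFS ≤ -12 dBFS, so stage 3 doesn't engage; make-up brings it to -18.66 dBFS.

-18.66 dBFS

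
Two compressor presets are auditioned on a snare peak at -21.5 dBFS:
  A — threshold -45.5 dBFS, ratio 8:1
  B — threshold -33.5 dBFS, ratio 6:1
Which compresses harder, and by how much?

A, by 11 dB

A: overshoot 24 dB → output overshoot 3 dB → GR 21 dB.
B: overshoot 12 dB → output overshoot 2 dB → GR 10 dB.
A applies 11 dB more gain reduction.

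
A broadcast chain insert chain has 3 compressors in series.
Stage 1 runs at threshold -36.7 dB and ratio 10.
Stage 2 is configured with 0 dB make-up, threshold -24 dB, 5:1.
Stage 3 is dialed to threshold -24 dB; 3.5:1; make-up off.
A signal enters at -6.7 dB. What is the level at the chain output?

-33.7 dB

Stage 1: 30 dB above -36.7 dB, reduced 10:1 to 3 dB above → -33.7 dB.
Stage 2: below threshold (-33.7 ≤ -24); passes unchanged; output -33.7 dB.
Stage 3: below threshold (-33.7 ≤ -24); passes unchanged; output -33.7 dB.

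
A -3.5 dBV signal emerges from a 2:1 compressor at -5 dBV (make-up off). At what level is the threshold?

Input is 3 dB above T (since output overshoot × R = input overshoot: (-5 − T)·2 = -3.5 − T gives T = -6.5 dBV).
Check: -6.5 + (-3.5 − (-6.5))/2 = -6.5 + 1.5 = -5 dBV. ✓

-6.5 dBV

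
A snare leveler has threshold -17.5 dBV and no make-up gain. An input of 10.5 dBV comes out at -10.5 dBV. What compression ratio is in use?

4:1

Input overshoot = 10.5 − (-17.5) = 28 dB; output overshoot = -10.5 − (-17.5) = 7 dB.
Ratio = 28 / 7 = 4.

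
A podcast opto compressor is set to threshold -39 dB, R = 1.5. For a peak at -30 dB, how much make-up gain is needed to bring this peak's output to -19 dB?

The peak compresses to -39 + 9/1.5 = -33 dB.
To reach -19 dB requires -19 − (-33) = 14 dB of make-up.

14 dB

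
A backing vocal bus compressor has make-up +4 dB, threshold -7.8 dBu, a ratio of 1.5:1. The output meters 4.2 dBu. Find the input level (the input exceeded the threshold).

4.2 dBu

Before make-up, the level was 4.2 − 4 = 0.2 dBu.
The compressed level sits 0.2 − (-7.8) = 8 dB over threshold.
Before 1.5:1 compression the overshoot was 8 × 1.5 = 12 dB, so input = -7.8 + 12 = 4.2 dBu.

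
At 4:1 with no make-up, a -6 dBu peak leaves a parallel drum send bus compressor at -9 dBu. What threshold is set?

-10 dBu

Let T be the threshold. Output overshoot = (input overshoot)/R, so -9 − T = (-6 − T)/4.
4·(-9 − T) = -6 − T → 3·T = -36 − (-6) = -30.
T = -30/3 = -10 dBu.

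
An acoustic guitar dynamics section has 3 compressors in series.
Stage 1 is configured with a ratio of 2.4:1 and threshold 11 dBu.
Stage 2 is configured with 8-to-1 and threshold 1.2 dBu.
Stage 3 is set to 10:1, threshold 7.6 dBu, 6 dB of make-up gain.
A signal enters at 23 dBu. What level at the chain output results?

Stage 1: 12 dB above 11 dBu, reduced 2.4:1 to 5 dB above → 16 dBu.
Stage 2: 16 dBu is 14.8 dB over 1.2 dBu; at 8:1 that becomes 1.85 dB over, giving 3.05 dBu.
Stage 3: 3.05 dBu ≤ 7.6 dBu, so stage 3 doesn't engage; make-up brings it to 9.05 dBu.

9.05 dBu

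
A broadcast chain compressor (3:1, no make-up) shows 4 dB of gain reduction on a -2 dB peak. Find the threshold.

-8 dB

Input is 6 dB above T (since output overshoot × R = input overshoot: (-6 − T)·3 = -2 − T gives T = -8 dB).
Check: -8 + (-2 − (-8))/3 = -8 + 2 = -6 dB. ✓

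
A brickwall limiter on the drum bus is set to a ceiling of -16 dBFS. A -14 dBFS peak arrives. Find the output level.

-16 dBFS

The limiter clamps the peak to its -16 dBFS ceiling.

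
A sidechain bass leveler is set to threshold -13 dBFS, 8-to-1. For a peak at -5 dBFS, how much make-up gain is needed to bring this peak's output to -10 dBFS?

Without make-up, output = threshold + overshoot/8 = -13 + 1 = -12 dBFS.
Gap to target: 2 dB.

2 dB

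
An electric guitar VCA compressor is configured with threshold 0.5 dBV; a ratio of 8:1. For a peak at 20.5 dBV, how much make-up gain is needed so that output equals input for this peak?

The peak compresses to 0.5 + 20/8 = 3 dBV.
To reach 20.5 dBV requires 20.5 − 3 = 17.5 dB of make-up.

17.5 dB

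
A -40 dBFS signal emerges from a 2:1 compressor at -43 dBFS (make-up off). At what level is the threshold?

Input is 6 dB above T (since output overshoot × R = input overshoot: (-43 − T)·2 = -40 − T gives T = -46 dBFS).
Check: -46 + (-40 − (-46))/2 = -46 + 3 = -43 dBFS. ✓

-46 dBFS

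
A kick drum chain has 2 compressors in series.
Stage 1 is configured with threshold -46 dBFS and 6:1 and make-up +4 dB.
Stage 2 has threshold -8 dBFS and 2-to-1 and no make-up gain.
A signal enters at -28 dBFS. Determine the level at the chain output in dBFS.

Stage 1: 18 dB above -46 dBFS, reduced 6:1 to 3 dB above → -43 dBFS; +4 dB make-up → -39 dBFS.
Stage 2: below threshold (-39 ≤ -8); passes unchanged; output -39 dBFS.

-39 dBFS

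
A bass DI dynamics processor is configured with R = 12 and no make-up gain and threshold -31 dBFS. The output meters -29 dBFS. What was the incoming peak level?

-7 dBFS

The compressed level sits -29 − (-31) = 2 dB over threshold.
Before 12:1 compression the overshoot was 2 × 12 = 24 dB, so input = -31 + 24 = -7 dBFS.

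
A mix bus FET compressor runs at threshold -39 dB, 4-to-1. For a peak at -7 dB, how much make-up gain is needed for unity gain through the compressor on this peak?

The peak compresses to -39 + 32/4 = -31 dB.
To reach -7 dB requires -7 − (-31) = 24 dB of make-up.

24 dB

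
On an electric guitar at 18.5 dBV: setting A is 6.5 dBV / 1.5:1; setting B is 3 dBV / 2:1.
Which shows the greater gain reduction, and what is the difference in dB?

B, by 3.75 dB

A: 12 dB over, compressed to 8 dB over, so 4 dB of GR.
B: 15.5 dB over, compressed to 7.75 dB over, so 7.75 dB of GR.
B reduces 3.75 dB more.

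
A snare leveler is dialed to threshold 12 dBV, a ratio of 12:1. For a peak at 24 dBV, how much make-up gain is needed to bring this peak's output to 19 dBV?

Overshoot 12 dB → 12/12 = 1 dB after compression, so the compressed level is 12 + 1 = 13 dBV.
Make-up = target − compressed = 19 − 13 = 6 dB.

6 dB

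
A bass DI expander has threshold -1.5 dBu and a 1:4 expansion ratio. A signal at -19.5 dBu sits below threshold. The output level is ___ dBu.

The input is 18 dB below the -1.5 dBu threshold.
A 1:4 expander multiplies undershoot by 4: 18 × 4 = 72 dB below threshold.
Output = -1.5 − 72 = -73.5 dBu.

-73.5 dBu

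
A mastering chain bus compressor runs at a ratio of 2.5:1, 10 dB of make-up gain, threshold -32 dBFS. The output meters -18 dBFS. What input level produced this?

Stripping the +10 dB make-up gives -28 dBFS at the gain stage.
Post-compression overshoot = -28 − (-32) = 4 dB.
Before 2.5:1 compression the overshoot was 4 × 2.5 = 10 dB, so input = -32 + 10 = -22 dBFS.

-22 dBFS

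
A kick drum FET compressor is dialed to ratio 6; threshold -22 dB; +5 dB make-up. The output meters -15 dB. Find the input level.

-10 dB

Stripping the +5 dB make-up gives -20 dB at the gain stage.
Post-compression overshoot = -20 − (-22) = 2 dB.
Undo the ratio: input overshoot = 2 × 6 = 12 dB, giving input = -10 dB.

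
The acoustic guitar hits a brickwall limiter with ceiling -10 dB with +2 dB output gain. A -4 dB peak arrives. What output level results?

At ∞:1, everything above -10 dB is held at the ceiling.
Output gain then adds 2 dB: -10 + 2 = -8 dB.

-8 dB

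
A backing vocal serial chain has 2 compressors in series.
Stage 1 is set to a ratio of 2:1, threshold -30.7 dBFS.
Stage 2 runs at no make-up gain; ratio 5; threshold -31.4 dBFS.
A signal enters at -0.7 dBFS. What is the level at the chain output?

-28.26 dBFS

Stage 1: -0.7 dBFS is 30 dB over -30.7 dBFS; at 2:1 that becomes 15 dB over, giving -15.7 dBFS.
Stage 2: 15.7 dB above -31.4 dBFS, reduced 5:1 to 3.14 dB above → -28.26 dBFS.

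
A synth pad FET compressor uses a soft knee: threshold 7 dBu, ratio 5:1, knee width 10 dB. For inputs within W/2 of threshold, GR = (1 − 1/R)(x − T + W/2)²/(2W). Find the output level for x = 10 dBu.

7.44 dBu

x − T + W/2 = 10 − 7 + 5 = 8.
GR = (1 − 1/5) × 8² / 20 = 0.8 × 64 / 20 = 2.56 dB.
Output = 10 − 2.56 = 7.44 dBu.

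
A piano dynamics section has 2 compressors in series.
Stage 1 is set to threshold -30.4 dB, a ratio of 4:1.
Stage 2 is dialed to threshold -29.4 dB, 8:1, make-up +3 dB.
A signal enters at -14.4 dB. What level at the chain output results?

Stage 1: -14.4 dB is 16 dB over -30.4 dB; at 4:1 that becomes 4 dB over, giving -26.4 dB.
Stage 2: -26.4 dB is 3 dB over -29.4 dB; at 8:1 that becomes 0.375 dB over, giving -29.025 dB; +3 dB make-up → -26.025 dB.

-26.025 dB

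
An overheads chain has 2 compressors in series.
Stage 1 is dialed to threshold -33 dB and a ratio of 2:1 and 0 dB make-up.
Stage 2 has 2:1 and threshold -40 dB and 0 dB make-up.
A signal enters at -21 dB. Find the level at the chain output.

-33.5 dB

Stage 1: 12 dB above -33 dB, reduced 2:1 to 6 dB above → -27 dB.
Stage 2: -27 dB is 13 dB over -40 dB; at 2:1 that becomes 6.5 dB over, giving -33.5 dB.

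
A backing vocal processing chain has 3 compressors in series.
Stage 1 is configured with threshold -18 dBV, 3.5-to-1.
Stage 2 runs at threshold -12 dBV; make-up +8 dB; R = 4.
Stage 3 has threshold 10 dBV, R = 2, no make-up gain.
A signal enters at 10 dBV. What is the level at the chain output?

-3.5 dBV

Stage 1: 10 dBV is 28 dB over -18 dBV; at 3.5:1 that becomes 8 dB over, giving -10 dBV.
Stage 2: -10 dBV is 2 dB over -12 dBV; at 4:1 that becomes 0.5 dB over, giving -11.5 dBV; +8 dB make-up → -3.5 dBV.
Stage 3: -3.5 dBV is at or below the 10 dBV threshold — no compression; output -3.5 dBV.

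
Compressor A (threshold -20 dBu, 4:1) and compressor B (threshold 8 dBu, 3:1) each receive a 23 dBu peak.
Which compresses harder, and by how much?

A, by 22.25 dB

A: 43 dB over, compressed to 10.75 dB over, so 32.25 dB of GR.
B: 15 dB over, compressed to 5 dB over, so 10 dB of GR.
A reduces 22.25 dB more.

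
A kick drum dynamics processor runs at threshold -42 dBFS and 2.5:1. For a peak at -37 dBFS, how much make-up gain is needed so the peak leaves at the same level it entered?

Without make-up, output = threshold + overshoot/2.5 = -42 + 2 = -40 dBFS.
Gap to target: 3 dB.

3 dB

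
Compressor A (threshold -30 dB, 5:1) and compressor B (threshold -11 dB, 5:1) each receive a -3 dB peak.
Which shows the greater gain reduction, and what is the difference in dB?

A: 27 dB over, compressed to 5.4 dB over, so 21.6 dB of GR.
B: 8 dB over, compressed to 1.6 dB over, so 6.4 dB of GR.
Difference: 15.2 dB in favour of A.

A, by 15.2 dB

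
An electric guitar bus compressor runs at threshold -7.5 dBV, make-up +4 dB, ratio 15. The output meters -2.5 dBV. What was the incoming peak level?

Before make-up, the level was -2.5 − 4 = -6.5 dBV.
The compressed level sits -6.5 − (-7.5) = 1 dB over threshold.
Before 15:1 compression the overshoot was 1 × 15 = 15 dB, so input = -7.5 + 15 = 7.5 dBV.

7.5 dBV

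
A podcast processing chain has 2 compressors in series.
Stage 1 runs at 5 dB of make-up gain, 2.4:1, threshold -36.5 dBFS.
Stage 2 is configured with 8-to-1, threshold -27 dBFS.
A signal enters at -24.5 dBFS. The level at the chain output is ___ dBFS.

Stage 1: -24.5 dBFS is 12 dB over -36.5 dBFS; at 2.4:1 that becomes 5 dB over, giving -31.5 dBFS; +5 dB make-up → -26.5 dBFS.
Stage 2: -26.5 dBFS is 0.5 dB over -27 dBFS; at 8:1 that becomes 0.0625 dB over, giving -26.9375 dBFS.

-26.9375 dBFS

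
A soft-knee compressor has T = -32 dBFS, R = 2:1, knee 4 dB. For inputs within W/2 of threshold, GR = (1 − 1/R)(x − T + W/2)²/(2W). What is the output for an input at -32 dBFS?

-32.25 dBFS

x − T + W/2 = -32 − (-32) + 2 = 2.
GR = (1 − 1/2) × 2² / 8 = 0.5 × 4 / 8 = 0.25 dB.
Output = -32 − 0.25 = -32.25 dBFS.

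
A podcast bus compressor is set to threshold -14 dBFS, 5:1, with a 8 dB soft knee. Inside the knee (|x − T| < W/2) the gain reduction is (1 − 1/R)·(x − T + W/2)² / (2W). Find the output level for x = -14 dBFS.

x − T + W/2 = -14 − (-14) + 4 = 4.
GR = (1 − 1/5) × 4² / 16 = 0.8 × 16 / 16 = 0.8 dB.
Output = -14 − 0.8 = -14.8 dBFS.

-14.8 dBFS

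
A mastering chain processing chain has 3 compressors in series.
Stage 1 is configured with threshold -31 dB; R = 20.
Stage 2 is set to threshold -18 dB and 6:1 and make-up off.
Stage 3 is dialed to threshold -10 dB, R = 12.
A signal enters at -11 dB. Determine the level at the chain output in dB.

Stage 1: -11 dB is 20 dB over -31 dB; at 20:1 that becomes 1 dB over, giving -30 dB.
Stage 2: -30 dB ≤ -18 dB, so stage 2 doesn't engage; output -30 dB.
Stage 3: -30 dB ≤ -10 dB, so stage 3 doesn't engage; output -30 dB.

-30 dB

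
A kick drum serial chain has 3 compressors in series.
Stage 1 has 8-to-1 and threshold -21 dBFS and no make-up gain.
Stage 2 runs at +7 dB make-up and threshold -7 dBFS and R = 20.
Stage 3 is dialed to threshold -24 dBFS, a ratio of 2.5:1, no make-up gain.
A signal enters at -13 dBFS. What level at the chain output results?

Stage 1: overshoot 8 dB → 8/8 = 1 dB → -20 dBFS.
Stage 2: -20 dBFS ≤ -7 dBFS, so stage 2 doesn't engage; make-up brings it to -13 dBFS.
Stage 3: 11 dB above -24 dBFS, reduced 2.5:1 to 4.4 dB above → -19.6 dBFS.

-19.6 dBFS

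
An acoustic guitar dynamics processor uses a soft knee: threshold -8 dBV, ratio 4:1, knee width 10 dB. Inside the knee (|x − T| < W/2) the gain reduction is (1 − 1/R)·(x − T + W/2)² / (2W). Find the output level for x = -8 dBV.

-8.9375 dBV

x − T + W/2 = -8 − (-8) + 5 = 5.
GR = (1 − 1/4) × 5² / 20 = 0.75 × 25 / 20 = 0.9375 dB.
Output = -8 − 0.9375 = -8.9375 dBV.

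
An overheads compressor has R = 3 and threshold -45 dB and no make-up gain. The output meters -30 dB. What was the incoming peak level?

That's 15 dB above the -45 dB threshold.
Undo the ratio: input overshoot = 15 × 3 = 45 dB, giving input = 0 dB.

0 dB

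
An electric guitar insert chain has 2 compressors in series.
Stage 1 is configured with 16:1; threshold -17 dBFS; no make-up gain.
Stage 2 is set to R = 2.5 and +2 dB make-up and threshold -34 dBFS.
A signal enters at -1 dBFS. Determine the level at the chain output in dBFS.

Stage 1: overshoot 16 dB → 16/16 = 1 dB → -16 dBFS.
Stage 2: 18 dB above -34 dBFS, reduced 2.5:1 to 7.2 dB above → -26.8 dBFS; +2 dB make-up → -24.8 dBFS.

-24.8 dBFS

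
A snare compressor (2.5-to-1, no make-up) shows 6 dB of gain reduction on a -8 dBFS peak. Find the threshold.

Input is 10 dB above T (since output overshoot × R = input overshoot: (-14 − T)·2.5 = -8 − T gives T = -18 dBFS).
Check: -18 + (-8 − (-18))/2.5 = -18 + 4 = -14 dBFS. ✓

-18 dBFS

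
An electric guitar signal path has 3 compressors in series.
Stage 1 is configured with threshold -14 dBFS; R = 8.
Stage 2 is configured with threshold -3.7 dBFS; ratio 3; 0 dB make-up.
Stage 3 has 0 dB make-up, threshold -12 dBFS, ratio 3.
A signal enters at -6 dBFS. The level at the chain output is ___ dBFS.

Stage 1: 8 dB above -14 dBFS, reduced 8:1 to 1 dB above → -13 dBFS.
Stage 2: -13 dBFS ≤ -3.7 dBFS, so stage 2 doesn't engage; output -13 dBFS.
Stage 3: -13 dBFS ≤ -12 dBFS, so stage 3 doesn't engage; output -13 dBFS.

-13 dBFS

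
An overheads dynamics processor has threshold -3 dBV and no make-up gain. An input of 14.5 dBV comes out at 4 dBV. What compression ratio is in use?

Input overshoot = 14.5 − (-3) = 17.5 dB; output overshoot = 4 − (-3) = 7 dB.
Ratio = 17.5 / 7 = 2.5.

2.5:1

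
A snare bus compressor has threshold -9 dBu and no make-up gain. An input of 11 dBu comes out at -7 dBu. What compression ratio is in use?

10:1

Input overshoot = 11 − (-9) = 20 dB; output overshoot = -7 − (-9) = 2 dB.
Ratio = 20 / 2 = 10.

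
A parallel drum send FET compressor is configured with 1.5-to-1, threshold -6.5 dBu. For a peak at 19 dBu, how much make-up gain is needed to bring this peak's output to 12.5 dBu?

2 dB

The peak compresses to -6.5 + 25.5/1.5 = 10.5 dBu.
To reach 12.5 dBu requires 12.5 − 10.5 = 2 dB of make-up.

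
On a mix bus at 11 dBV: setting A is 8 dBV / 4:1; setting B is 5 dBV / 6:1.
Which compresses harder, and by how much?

B, by 2.75 dB

A: overshoot 3 dB → output overshoot 0.75 dB → GR 2.25 dB.
B: overshoot 6 dB → output overshoot 1 dB → GR 5 dB.
B reduces 2.75 dB more.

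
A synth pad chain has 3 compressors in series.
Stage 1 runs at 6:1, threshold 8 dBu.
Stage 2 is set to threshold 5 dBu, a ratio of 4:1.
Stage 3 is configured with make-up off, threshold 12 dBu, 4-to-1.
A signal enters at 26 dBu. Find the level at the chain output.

6.5 dBu

Stage 1: 18 dB above 8 dBu, reduced 6:1 to 3 dB above → 11 dBu.
Stage 2: 11 dBu is 6 dB over 5 dBu; at 4:1 that becomes 1.5 dB over, giving 6.5 dBu.
Stage 3: below threshold (6.5 ≤ 12); passes unchanged; output 6.5 dBu.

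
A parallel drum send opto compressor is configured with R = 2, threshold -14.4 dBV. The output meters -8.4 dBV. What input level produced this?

Post-compression overshoot = -8.4 − (-14.4) = 6 dB.
Before 2:1 compression the overshoot was 6 × 2 = 12 dB, so input = -14.4 + 12 = -2.4 dBV.

-2.4 dBV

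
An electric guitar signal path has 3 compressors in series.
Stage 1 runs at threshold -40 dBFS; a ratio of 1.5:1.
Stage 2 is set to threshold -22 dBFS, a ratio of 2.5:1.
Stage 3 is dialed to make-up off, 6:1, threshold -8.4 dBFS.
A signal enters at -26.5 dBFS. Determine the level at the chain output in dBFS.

Stage 1: 13.5 dB above -40 dBFS, reduced 1.5:1 to 9 dB above → -31 dBFS.
Stage 2: -31 dBFS ≤ -22 dBFS, so stage 2 doesn't engage; output -31 dBFS.
Stage 3: -31 dBFS is at or below the -8.4 dBFS threshold — no compression; output -31 dBFS.

-31 dBFS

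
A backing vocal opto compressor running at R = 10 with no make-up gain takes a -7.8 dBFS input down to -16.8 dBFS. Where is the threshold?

Gain reduction = -7.8 − (-16.8) = 9 dB; output overshoot = GR / (R − 1) = 9 / 9 = 1 dB.
Threshold = output − output overshoot = -16.8 − 1 = -17.8 dBFS.

-17.8 dBFS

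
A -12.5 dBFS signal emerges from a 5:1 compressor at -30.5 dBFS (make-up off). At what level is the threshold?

Gain reduction = -12.5 − (-30.5) = 18 dB; output overshoot = GR / (R − 1) = 18 / 4 = 4.5 dB.
Threshold = output − output overshoot = -30.5 − 4.5 = -35 dBFS.

-35 dBFS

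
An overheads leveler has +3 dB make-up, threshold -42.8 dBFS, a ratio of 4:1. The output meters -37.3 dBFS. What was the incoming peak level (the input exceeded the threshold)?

-32.8 dBFS

Before make-up, the level was -37.3 − 3 = -40.3 dBFS.
The compressed level sits -40.3 − (-42.8) = 2.5 dB over threshold.
Input overshoot = R × output overshoot = 10 dB → input = -42.8 + 10 = -32.8 dBFS.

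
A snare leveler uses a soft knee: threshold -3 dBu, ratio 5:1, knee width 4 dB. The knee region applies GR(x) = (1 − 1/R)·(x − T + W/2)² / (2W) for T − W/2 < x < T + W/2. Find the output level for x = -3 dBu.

x − T + W/2 = -3 − (-3) + 2 = 2.
GR = (1 − 1/5) × 2² / 8 = 0.8 × 4 / 8 = 0.4 dB.
Output = -3 − 0.4 = -3.4 dBu.

-3.4 dBu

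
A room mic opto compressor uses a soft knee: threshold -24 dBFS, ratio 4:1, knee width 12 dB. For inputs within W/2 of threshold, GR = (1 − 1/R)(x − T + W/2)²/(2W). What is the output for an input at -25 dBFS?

-25.78125 dBFS

x − T + W/2 = -25 − (-24) + 6 = 5.
GR = (1 − 1/4) × 5² / 24 = 0.75 × 25 / 24 = 0.78125 dB.
Output = -25 − 0.78125 = -25.78125 dBFS.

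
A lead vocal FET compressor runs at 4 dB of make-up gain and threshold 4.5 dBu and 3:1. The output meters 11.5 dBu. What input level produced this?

Stripping the +4 dB make-up gives 7.5 dBu at the gain stage.
The compressed level sits 7.5 − 4.5 = 3 dB over threshold.
Before 3:1 compression the overshoot was 3 × 3 = 9 dB, so input = 4.5 + 9 = 13.5 dBu.

13.5 dBu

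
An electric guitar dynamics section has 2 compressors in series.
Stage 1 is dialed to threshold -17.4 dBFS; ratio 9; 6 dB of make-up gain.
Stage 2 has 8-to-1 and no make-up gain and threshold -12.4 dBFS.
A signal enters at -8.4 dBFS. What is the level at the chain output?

Stage 1: overshoot 9 dB → 9/9 = 1 dB → -16.4 dBFS; +6 dB make-up → -10.4 dBFS.
Stage 2: overshoot 2 dB → 2/8 = 0.25 dB → -12.15 dBFS.

-12.15 dBFS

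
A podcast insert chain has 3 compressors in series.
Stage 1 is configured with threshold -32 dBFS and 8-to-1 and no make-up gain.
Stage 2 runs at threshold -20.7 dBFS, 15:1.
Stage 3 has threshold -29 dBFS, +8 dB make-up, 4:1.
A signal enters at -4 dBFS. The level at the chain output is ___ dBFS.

Stage 1: overshoot 28 dB → 28/8 = 3.5 dB → -28.5 dBFS.
Stage 2: below threshold (-28.5 ≤ -20.7); passes unchanged; output -28.5 dBFS.
Stage 3: overshoot 0.5 dB → 0.5/4 = 0.125 dB → -28.875 dBFS; +8 dB make-up → -20.875 dBFS.

-20.875 dBFS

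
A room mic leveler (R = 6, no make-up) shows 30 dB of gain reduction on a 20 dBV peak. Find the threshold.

-16 dBV

Input is 36 dB above T (since output overshoot × R = input overshoot: (-10 − T)·6 = 20 − T gives T = -16 dBV).
Check: -16 + (20 − (-16))/6 = -16 + 6 = -10 dBV. ✓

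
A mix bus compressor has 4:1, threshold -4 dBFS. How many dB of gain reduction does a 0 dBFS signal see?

3 dB

0 dBFS exceeds the threshold by 4 dB.
After 4:1 compression the overshoot becomes 4/4 = 1 dB.
GR = overshoot in − overshoot out = 4 − 1 = 3 dB.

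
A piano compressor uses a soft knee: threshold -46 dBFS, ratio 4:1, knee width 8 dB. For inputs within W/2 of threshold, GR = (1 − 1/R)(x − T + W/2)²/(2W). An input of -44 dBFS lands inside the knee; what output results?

x − T + W/2 = -44 − (-46) + 4 = 6.
GR = (1 − 1/4) × 6² / 16 = 0.75 × 36 / 16 = 1.6875 dB.
Output = -44 − 1.6875 = -45.6875 dBFS.

-45.6875 dBFS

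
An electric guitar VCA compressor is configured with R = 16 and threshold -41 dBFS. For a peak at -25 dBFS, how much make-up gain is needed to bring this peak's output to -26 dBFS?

Overshoot 16 dB → 16/16 = 1 dB after compression, so the compressed level is -41 + 1 = -40 dBFS.
Make-up = target − compressed = -26 − (-40) = 14 dB.

14 dB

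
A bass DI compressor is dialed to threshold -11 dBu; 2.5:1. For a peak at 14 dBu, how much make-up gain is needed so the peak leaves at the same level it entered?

15 dB

The peak compresses to -11 + 25/2.5 = -1 dBu.
To reach 14 dBu requires 14 − (-1) = 15 dB of make-up.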